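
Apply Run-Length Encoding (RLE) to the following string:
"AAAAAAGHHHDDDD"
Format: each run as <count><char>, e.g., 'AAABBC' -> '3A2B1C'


Scanning runs left to right:
  i=0: run of 'A' x 6 -> '6A'
  i=6: run of 'G' x 1 -> '1G'
  i=7: run of 'H' x 3 -> '3H'
  i=10: run of 'D' x 4 -> '4D'

RLE = 6A1G3H4D


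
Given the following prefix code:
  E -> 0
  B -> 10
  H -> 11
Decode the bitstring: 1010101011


Decoding step by step:
Bits 10 -> B
Bits 10 -> B
Bits 10 -> B
Bits 10 -> B
Bits 11 -> H


Decoded message: BBBBH


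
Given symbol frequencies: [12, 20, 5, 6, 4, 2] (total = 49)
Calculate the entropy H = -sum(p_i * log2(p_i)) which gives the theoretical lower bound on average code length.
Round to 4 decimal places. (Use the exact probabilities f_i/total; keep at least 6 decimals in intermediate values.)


Per-symbol terms -p_i * log2(p_i) with p_i = f_i/49:
  p = 12/49 = 0.244898: log2(p) = -2.029747, -p*log2(p) = 0.497081
  p = 20/49 = 0.408163: log2(p) = -1.292782, -p*log2(p) = 0.527666
  p = 5/49 = 0.102041: log2(p) = -3.292782, -p*log2(p) = 0.335998
  p = 6/49 = 0.122449: log2(p) = -3.029747, -p*log2(p) = 0.370989
  p = 4/49 = 0.081633: log2(p) = -3.614710, -p*log2(p) = 0.295078
  p = 2/49 = 0.040816: log2(p) = -4.614710, -p*log2(p) = 0.188356
H = 0.497081 + 0.527666 + 0.335998 + 0.370989 + 0.295078 + 0.188356 = 2.215168

H = 2.2152 bits/symbol


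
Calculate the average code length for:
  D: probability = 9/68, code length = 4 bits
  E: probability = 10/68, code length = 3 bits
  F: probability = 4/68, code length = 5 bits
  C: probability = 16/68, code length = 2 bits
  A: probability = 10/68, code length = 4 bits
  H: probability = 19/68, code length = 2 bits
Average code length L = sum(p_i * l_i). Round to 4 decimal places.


Weighted contributions p_i * l_i:
  D: (9/68) * 4 = 36/68
  E: (10/68) * 3 = 30/68
  F: (4/68) * 5 = 20/68
  C: (16/68) * 2 = 32/68
  A: (10/68) * 4 = 40/68
  H: (19/68) * 2 = 38/68
Sum = (36 + 30 + 20 + 32 + 40 + 38)/68 = 196/68

L = 196/68 = 2.8824 bits/symbol


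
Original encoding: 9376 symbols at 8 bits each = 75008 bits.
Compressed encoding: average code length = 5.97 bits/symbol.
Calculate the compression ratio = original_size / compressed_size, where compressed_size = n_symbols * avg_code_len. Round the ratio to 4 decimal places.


original_size = n_symbols * orig_bits = 9376 * 8 = 75008 bits
compressed_size = n_symbols * avg_code_len = 9376 * 5.97 = 55974.72 bits
ratio = original_size / compressed_size = 75008 / 55974.72 = 1.34

Compression ratio = 1.34


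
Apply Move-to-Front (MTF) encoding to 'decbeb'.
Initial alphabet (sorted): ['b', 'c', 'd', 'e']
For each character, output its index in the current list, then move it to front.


MTF encoding:
'd': index 2 in ['b', 'c', 'd', 'e'] -> ['d', 'b', 'c', 'e']
'e': index 3 in ['d', 'b', 'c', 'e'] -> ['e', 'd', 'b', 'c']
'c': index 3 in ['e', 'd', 'b', 'c'] -> ['c', 'e', 'd', 'b']
'b': index 3 in ['c', 'e', 'd', 'b'] -> ['b', 'c', 'e', 'd']
'e': index 2 in ['b', 'c', 'e', 'd'] -> ['e', 'b', 'c', 'd']
'b': index 1 in ['e', 'b', 'c', 'd'] -> ['b', 'e', 'c', 'd']


Output: [2, 3, 3, 3, 2, 1]


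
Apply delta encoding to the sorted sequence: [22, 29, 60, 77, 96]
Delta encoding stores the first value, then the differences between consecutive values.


First value: 22
Deltas:
  29 - 22 = 7
  60 - 29 = 31
  77 - 60 = 17
  96 - 77 = 19


Delta encoded: [22, 7, 31, 17, 19]


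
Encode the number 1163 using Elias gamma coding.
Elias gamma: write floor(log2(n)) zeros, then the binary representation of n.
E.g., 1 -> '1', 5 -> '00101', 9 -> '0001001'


num_bits = floor(log2(1163)) + 1 = 11
leading_zeros = num_bits - 1 = 10
binary(1163) = 10010001011

Elias gamma(1163) = '0000000000' + '10010001011' = 000000000010010001011 (21 bits)


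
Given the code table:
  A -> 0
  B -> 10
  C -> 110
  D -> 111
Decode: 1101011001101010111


Decoding:
110 -> C
10 -> B
110 -> C
0 -> A
110 -> C
10 -> B
10 -> B
111 -> D


Result: CBCACBBD


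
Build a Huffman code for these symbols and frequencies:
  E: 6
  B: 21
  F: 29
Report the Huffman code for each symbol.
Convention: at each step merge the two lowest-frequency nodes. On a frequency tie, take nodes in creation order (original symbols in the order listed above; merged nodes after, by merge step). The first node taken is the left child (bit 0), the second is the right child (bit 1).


Huffman tree construction:
Step 1: Merge E(6) + B(21) = 27
Step 2: Merge (E+B)(27) + F(29) = 56
Read each symbol's code off the tree from the root (left child = 0, right child = 1).

Codes:
  E: 00 (length 2)
  B: 01 (length 2)
  F: 1 (length 1)
Average code length: 83/56 = 1.4821 bits/symbol


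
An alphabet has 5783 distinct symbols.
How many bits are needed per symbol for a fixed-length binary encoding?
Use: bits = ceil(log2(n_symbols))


log2(5783) = 12.4976
Bracket: 2^12 = 4096 < 5783 <= 2^13 = 8192
So ceil(log2(5783)) = 13

bits = ceil(log2(5783)) = ceil(12.4976) = 13 bits


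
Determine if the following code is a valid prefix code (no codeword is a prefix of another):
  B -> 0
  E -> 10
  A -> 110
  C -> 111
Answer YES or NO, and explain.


Checking each pair (does one codeword prefix another?):
  B='0' vs E='10': no prefix
  B='0' vs A='110': no prefix
  B='0' vs C='111': no prefix
  E='10' vs B='0': no prefix
  E='10' vs A='110': no prefix
  E='10' vs C='111': no prefix
  A='110' vs B='0': no prefix
  A='110' vs E='10': no prefix
  A='110' vs C='111': no prefix
  C='111' vs B='0': no prefix
  C='111' vs E='10': no prefix
  C='111' vs A='110': no prefix
No violation found over all pairs.

YES -- this is a valid prefix code. No codeword is a prefix of any other codeword.


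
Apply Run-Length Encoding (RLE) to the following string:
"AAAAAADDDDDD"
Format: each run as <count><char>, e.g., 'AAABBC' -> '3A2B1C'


Scanning runs left to right:
  i=0: run of 'A' x 6 -> '6A'
  i=6: run of 'D' x 6 -> '6D'

RLE = 6A6D


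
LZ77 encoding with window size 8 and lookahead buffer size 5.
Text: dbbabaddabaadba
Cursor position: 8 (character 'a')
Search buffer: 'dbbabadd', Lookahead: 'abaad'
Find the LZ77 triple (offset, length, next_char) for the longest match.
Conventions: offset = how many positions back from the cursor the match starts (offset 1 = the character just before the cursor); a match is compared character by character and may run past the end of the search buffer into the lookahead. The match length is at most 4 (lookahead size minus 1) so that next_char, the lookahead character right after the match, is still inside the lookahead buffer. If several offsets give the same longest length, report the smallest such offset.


Try each offset into the search buffer:
  offset=1 (pos 7, char 'd'): match length 0
  offset=2 (pos 6, char 'd'): match length 0
  offset=3 (pos 5, char 'a'): match length 1
  offset=4 (pos 4, char 'b'): match length 0
  offset=5 (pos 3, char 'a'): match length 3
  offset=6 (pos 2, char 'b'): match length 0
  offset=7 (pos 1, char 'b'): match length 0
  offset=8 (pos 0, char 'd'): match length 0
Longest match has length 3 at offset 5.
next_char = character at position 8 + 3 = 11 -> 'a'

Best match: offset=5, length=3 (matching 'aba' starting at position 3)
LZ77 triple: (5, 3, 'a')


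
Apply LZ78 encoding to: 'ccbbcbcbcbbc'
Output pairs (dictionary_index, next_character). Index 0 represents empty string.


LZ78 encoding steps:
Dictionary: {0: ''}
Step 1: w='' (idx 0), next='c' -> output (0, 'c'), add 'c' as idx 1
Step 2: w='c' (idx 1), next='b' -> output (1, 'b'), add 'cb' as idx 2
Step 3: w='' (idx 0), next='b' -> output (0, 'b'), add 'b' as idx 3
Step 4: w='cb' (idx 2), next='c' -> output (2, 'c'), add 'cbc' as idx 4
Step 5: w='b' (idx 3), next='c' -> output (3, 'c'), add 'bc' as idx 5
Step 6: w='b' (idx 3), next='b' -> output (3, 'b'), add 'bb' as idx 6
Step 7: w='c' (idx 1), end of input -> output (1, '')


Encoded: [(0, 'c'), (1, 'b'), (0, 'b'), (2, 'c'), (3, 'c'), (3, 'b'), (1, '')]


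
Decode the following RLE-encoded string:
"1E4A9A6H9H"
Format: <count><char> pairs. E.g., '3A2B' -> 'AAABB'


Expanding each <count><char> pair:
  1E -> 'E'
  4A -> 'AAAA'
  9A -> 'AAAAAAAAA'
  6H -> 'HHHHHH'
  9H -> 'HHHHHHHHH'

Decoded = EAAAAAAAAAAAAAHHHHHHHHHHHHHHH


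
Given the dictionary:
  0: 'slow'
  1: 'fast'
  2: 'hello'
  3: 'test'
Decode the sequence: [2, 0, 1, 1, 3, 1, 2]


Look up each index in the dictionary:
  2 -> 'hello'
  0 -> 'slow'
  1 -> 'fast'
  1 -> 'fast'
  3 -> 'test'
  1 -> 'fast'
  2 -> 'hello'

Decoded: "hello slow fast fast test fast hello"


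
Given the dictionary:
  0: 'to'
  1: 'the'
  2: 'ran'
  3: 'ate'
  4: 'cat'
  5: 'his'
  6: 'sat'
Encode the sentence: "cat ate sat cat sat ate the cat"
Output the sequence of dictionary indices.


Look up each word in the dictionary:
  'cat' -> 4
  'ate' -> 3
  'sat' -> 6
  'cat' -> 4
  'sat' -> 6
  'ate' -> 3
  'the' -> 1
  'cat' -> 4

Encoded: [4, 3, 6, 4, 6, 3, 1, 4]


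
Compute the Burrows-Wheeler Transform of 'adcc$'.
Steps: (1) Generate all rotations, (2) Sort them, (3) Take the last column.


Rotations (sorted):
  0: $adcc -> last char: c
  1: adcc$ -> last char: $
  2: c$adc -> last char: c
  3: cc$ad -> last char: d
  4: dcc$a -> last char: a


BWT = c$cda


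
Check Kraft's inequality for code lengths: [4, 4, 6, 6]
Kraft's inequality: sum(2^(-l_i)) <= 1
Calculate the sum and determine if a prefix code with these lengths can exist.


Sum = 2^(-4) + 2^(-4) + 2^(-6) + 2^(-6)
    = 0.0625 + 0.0625 + 0.015625 + 0.015625
    = 10/64 = 0.15625
Since 0.15625 <= 1, Kraft's inequality IS satisfied.
A prefix code with these lengths CAN exist.

Kraft sum = 0.15625. Satisfied.


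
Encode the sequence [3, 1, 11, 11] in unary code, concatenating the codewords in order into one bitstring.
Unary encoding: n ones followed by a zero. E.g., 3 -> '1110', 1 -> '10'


Encode each number as n ones followed by a terminating 0:
  3 -> 1110 (4 bits)
  1 -> 10 (2 bits)
  11 -> 111111111110 (12 bits)
  11 -> 111111111110 (12 bits)
Total length = 4 + 2 + 12 + 12 = 30 bits.

Unary([3, 1, 11, 11]) = 111010111111111110111111111110 (30 bits)


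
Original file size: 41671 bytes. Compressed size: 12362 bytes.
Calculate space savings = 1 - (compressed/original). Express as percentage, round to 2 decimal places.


ratio = compressed/original = 12362/41671 = 0.296657
savings = 1 - ratio = 1 - 0.296657 = 0.703343
as a percentage: 0.703343 * 100 = 70.33%

Space savings = 1 - 12362/41671 = 70.33%


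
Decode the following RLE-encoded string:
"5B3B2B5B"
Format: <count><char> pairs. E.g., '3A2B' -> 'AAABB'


Expanding each <count><char> pair:
  5B -> 'BBBBB'
  3B -> 'BBB'
  2B -> 'BB'
  5B -> 'BBBBB'

Decoded = BBBBBBBBBBBBBBB


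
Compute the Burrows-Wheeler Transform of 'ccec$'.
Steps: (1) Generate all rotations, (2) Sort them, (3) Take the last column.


Rotations (sorted):
  0: $ccec -> last char: c
  1: c$cce -> last char: e
  2: ccec$ -> last char: $
  3: cec$c -> last char: c
  4: ec$cc -> last char: c


BWT = ce$cc


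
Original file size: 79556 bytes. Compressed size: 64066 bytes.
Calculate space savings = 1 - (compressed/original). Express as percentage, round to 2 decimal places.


ratio = compressed/original = 64066/79556 = 0.805294
savings = 1 - ratio = 1 - 0.805294 = 0.194706
as a percentage: 0.194706 * 100 = 19.47%

Space savings = 1 - 64066/79556 = 19.47%


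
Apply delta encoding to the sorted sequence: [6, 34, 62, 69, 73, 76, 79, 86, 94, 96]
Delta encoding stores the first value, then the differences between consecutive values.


First value: 6
Deltas:
  34 - 6 = 28
  62 - 34 = 28
  69 - 62 = 7
  73 - 69 = 4
  76 - 73 = 3
  79 - 76 = 3
  86 - 79 = 7
  94 - 86 = 8
  96 - 94 = 2


Delta encoded: [6, 28, 28, 7, 4, 3, 3, 7, 8, 2]


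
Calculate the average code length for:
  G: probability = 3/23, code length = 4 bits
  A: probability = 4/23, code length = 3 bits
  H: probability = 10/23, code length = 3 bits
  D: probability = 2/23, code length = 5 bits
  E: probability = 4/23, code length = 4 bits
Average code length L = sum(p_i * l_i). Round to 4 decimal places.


Weighted contributions p_i * l_i:
  G: (3/23) * 4 = 12/23
  A: (4/23) * 3 = 12/23
  H: (10/23) * 3 = 30/23
  D: (2/23) * 5 = 10/23
  E: (4/23) * 4 = 16/23
Sum = (12 + 12 + 30 + 10 + 16)/23 = 80/23

L = 80/23 = 3.4783 bits/symbol


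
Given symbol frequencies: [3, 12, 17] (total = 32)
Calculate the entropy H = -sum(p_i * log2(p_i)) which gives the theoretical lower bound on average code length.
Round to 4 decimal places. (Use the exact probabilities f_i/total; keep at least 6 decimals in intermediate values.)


Per-symbol terms -p_i * log2(p_i) with p_i = f_i/32:
  p = 3/32 = 0.093750: log2(p) = -3.415037, -p*log2(p) = 0.320160
  p = 12/32 = 0.375000: log2(p) = -1.415037, -p*log2(p) = 0.530639
  p = 17/32 = 0.531250: log2(p) = -0.912537, -p*log2(p) = 0.484785
H = 0.320160 + 0.530639 + 0.484785 = 1.335584

H = 1.3356 bits/symbol


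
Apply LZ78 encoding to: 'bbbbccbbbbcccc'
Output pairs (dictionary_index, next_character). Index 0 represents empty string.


LZ78 encoding steps:
Dictionary: {0: ''}
Step 1: w='' (idx 0), next='b' -> output (0, 'b'), add 'b' as idx 1
Step 2: w='b' (idx 1), next='b' -> output (1, 'b'), add 'bb' as idx 2
Step 3: w='b' (idx 1), next='c' -> output (1, 'c'), add 'bc' as idx 3
Step 4: w='' (idx 0), next='c' -> output (0, 'c'), add 'c' as idx 4
Step 5: w='bb' (idx 2), next='b' -> output (2, 'b'), add 'bbb' as idx 5
Step 6: w='bc' (idx 3), next='c' -> output (3, 'c'), add 'bcc' as idx 6
Step 7: w='c' (idx 4), next='c' -> output (4, 'c'), add 'cc' as idx 7


Encoded: [(0, 'b'), (1, 'b'), (1, 'c'), (0, 'c'), (2, 'b'), (3, 'c'), (4, 'c')]


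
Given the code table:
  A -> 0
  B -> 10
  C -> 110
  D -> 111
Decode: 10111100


Decoding:
10 -> B
111 -> D
10 -> B
0 -> A


Result: BDBA


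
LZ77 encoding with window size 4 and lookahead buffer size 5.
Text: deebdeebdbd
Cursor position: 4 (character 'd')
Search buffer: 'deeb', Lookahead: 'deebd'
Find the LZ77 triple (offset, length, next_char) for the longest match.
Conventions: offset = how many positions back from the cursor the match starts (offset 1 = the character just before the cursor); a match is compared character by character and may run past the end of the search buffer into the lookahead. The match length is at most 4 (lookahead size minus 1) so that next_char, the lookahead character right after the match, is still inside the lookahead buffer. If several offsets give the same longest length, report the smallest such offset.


Try each offset into the search buffer:
  offset=1 (pos 3, char 'b'): match length 0
  offset=2 (pos 2, char 'e'): match length 0
  offset=3 (pos 1, char 'e'): match length 0
  offset=4 (pos 0, char 'd'): match length 4
Longest match has length 4 at offset 4.
next_char = character at position 4 + 4 = 8 -> 'd'

Best match: offset=4, length=4 (matching 'deeb' starting at position 0)
LZ77 triple: (4, 4, 'd')


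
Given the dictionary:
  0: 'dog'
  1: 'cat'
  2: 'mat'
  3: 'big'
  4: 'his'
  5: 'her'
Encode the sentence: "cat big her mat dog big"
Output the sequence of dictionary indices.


Look up each word in the dictionary:
  'cat' -> 1
  'big' -> 3
  'her' -> 5
  'mat' -> 2
  'dog' -> 0
  'big' -> 3

Encoded: [1, 3, 5, 2, 0, 3]


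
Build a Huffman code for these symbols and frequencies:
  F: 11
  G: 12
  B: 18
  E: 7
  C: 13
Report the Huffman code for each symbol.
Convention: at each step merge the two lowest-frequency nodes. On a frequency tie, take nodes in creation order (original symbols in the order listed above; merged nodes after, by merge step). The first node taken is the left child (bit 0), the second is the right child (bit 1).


Huffman tree construction:
Step 1: Merge E(7) + F(11) = 18
Step 2: Merge G(12) + C(13) = 25
Step 3: Merge B(18) + (E+F)(18) = 36
Step 4: Merge (G+C)(25) + (B+(E+F))(36) = 61
Read each symbol's code off the tree from the root (left child = 0, right child = 1).

Codes:
  F: 111 (length 3)
  G: 00 (length 2)
  B: 10 (length 2)
  E: 110 (length 3)
  C: 01 (length 2)
Average code length: 140/61 = 2.2951 bits/symbol


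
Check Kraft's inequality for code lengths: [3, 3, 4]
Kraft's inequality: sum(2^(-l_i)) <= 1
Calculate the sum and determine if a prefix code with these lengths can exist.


Sum = 2^(-3) + 2^(-3) + 2^(-4)
    = 0.125 + 0.125 + 0.0625
    = 5/16 = 0.3125
Since 0.3125 <= 1, Kraft's inequality IS satisfied.
A prefix code with these lengths CAN exist.

Kraft sum = 0.3125. Satisfied.


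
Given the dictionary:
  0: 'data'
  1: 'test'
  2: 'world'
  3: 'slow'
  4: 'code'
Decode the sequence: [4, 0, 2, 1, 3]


Look up each index in the dictionary:
  4 -> 'code'
  0 -> 'data'
  2 -> 'world'
  1 -> 'test'
  3 -> 'slow'

Decoded: "code data world test slow"


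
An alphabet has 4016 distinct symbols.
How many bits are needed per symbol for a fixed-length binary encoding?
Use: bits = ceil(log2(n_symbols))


log2(4016) = 11.9715
Bracket: 2^11 = 2048 < 4016 <= 2^12 = 4096
So ceil(log2(4016)) = 12

bits = ceil(log2(4016)) = ceil(11.9715) = 12 bits


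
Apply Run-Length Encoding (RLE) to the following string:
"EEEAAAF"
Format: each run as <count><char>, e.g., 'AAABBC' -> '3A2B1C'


Scanning runs left to right:
  i=0: run of 'E' x 3 -> '3E'
  i=3: run of 'A' x 3 -> '3A'
  i=6: run of 'F' x 1 -> '1F'

RLE = 3E3A1F


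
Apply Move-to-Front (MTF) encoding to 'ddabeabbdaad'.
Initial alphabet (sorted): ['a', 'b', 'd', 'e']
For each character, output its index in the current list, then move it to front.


MTF encoding:
'd': index 2 in ['a', 'b', 'd', 'e'] -> ['d', 'a', 'b', 'e']
'd': index 0 in ['d', 'a', 'b', 'e'] -> ['d', 'a', 'b', 'e']
'a': index 1 in ['d', 'a', 'b', 'e'] -> ['a', 'd', 'b', 'e']
'b': index 2 in ['a', 'd', 'b', 'e'] -> ['b', 'a', 'd', 'e']
'e': index 3 in ['b', 'a', 'd', 'e'] -> ['e', 'b', 'a', 'd']
'a': index 2 in ['e', 'b', 'a', 'd'] -> ['a', 'e', 'b', 'd']
'b': index 2 in ['a', 'e', 'b', 'd'] -> ['b', 'a', 'e', 'd']
'b': index 0 in ['b', 'a', 'e', 'd'] -> ['b', 'a', 'e', 'd']
'd': index 3 in ['b', 'a', 'e', 'd'] -> ['d', 'b', 'a', 'e']
'a': index 2 in ['d', 'b', 'a', 'e'] -> ['a', 'd', 'b', 'e']
'a': index 0 in ['a', 'd', 'b', 'e'] -> ['a', 'd', 'b', 'e']
'd': index 1 in ['a', 'd', 'b', 'e'] -> ['d', 'a', 'b', 'e']


Output: [2, 0, 1, 2, 3, 2, 2, 0, 3, 2, 0, 1]


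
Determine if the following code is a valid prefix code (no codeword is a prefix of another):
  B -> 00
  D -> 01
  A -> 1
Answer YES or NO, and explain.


Checking each pair (does one codeword prefix another?):
  B='00' vs D='01': no prefix
  B='00' vs A='1': no prefix
  D='01' vs B='00': no prefix
  D='01' vs A='1': no prefix
  A='1' vs B='00': no prefix
  A='1' vs D='01': no prefix
No violation found over all pairs.

YES -- this is a valid prefix code. No codeword is a prefix of any other codeword.


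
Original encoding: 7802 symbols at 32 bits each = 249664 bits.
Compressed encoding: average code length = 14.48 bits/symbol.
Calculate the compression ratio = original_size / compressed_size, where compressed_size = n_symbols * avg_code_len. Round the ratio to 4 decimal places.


original_size = n_symbols * orig_bits = 7802 * 32 = 249664 bits
compressed_size = n_symbols * avg_code_len = 7802 * 14.48 = 112972.96 bits
ratio = original_size / compressed_size = 249664 / 112972.96 = 2.2099

Compression ratio = 2.2099


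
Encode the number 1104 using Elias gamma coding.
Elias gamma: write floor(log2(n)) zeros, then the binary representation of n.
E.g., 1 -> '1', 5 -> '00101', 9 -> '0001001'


num_bits = floor(log2(1104)) + 1 = 11
leading_zeros = num_bits - 1 = 10
binary(1104) = 10001010000

Elias gamma(1104) = '0000000000' + '10001010000' = 000000000010001010000 (21 bits)


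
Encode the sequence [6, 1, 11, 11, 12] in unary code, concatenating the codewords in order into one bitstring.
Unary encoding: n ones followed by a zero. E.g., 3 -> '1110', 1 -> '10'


Encode each number as n ones followed by a terminating 0:
  6 -> 1111110 (7 bits)
  1 -> 10 (2 bits)
  11 -> 111111111110 (12 bits)
  11 -> 111111111110 (12 bits)
  12 -> 1111111111110 (13 bits)
Total length = 7 + 2 + 12 + 12 + 13 = 46 bits.

Unary([6, 1, 11, 11, 12]) = 1111110101111111111101111111111101111111111110 (46 bits)


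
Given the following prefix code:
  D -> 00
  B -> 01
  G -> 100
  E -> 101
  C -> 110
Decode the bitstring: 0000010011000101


Decoding step by step:
Bits 00 -> D
Bits 00 -> D
Bits 01 -> B
Bits 00 -> D
Bits 110 -> C
Bits 00 -> D
Bits 101 -> E


Decoded message: DDBDCDE


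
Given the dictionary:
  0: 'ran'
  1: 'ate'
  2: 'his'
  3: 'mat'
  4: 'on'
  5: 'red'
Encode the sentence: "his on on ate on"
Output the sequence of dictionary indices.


Look up each word in the dictionary:
  'his' -> 2
  'on' -> 4
  'on' -> 4
  'ate' -> 1
  'on' -> 4

Encoded: [2, 4, 4, 1, 4]


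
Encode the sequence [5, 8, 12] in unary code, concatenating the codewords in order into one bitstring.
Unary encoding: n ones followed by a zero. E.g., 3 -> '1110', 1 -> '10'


Encode each number as n ones followed by a terminating 0:
  5 -> 111110 (6 bits)
  8 -> 111111110 (9 bits)
  12 -> 1111111111110 (13 bits)
Total length = 6 + 9 + 13 = 28 bits.

Unary([5, 8, 12]) = 1111101111111101111111111110 (28 bits)


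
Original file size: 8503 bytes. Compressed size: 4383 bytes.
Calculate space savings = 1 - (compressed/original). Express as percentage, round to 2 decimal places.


ratio = compressed/original = 4383/8503 = 0.515465
savings = 1 - ratio = 1 - 0.515465 = 0.484535
as a percentage: 0.484535 * 100 = 48.45%

Space savings = 1 - 4383/8503 = 48.45%


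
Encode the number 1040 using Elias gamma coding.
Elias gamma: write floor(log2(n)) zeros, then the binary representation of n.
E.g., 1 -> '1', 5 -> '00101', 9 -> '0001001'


num_bits = floor(log2(1040)) + 1 = 11
leading_zeros = num_bits - 1 = 10
binary(1040) = 10000010000

Elias gamma(1040) = '0000000000' + '10000010000' = 000000000010000010000 (21 bits)


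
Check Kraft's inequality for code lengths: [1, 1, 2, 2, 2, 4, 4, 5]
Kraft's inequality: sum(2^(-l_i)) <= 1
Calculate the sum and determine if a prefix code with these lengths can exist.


Sum = 2^(-1) + 2^(-1) + 2^(-2) + 2^(-2) + 2^(-2) + 2^(-4) + 2^(-4) + 2^(-5)
    = 0.5 + 0.5 + 0.25 + 0.25 + 0.25 + 0.0625 + 0.0625 + 0.03125
    = 61/32 = 1.90625
Since 1.90625 > 1, Kraft's inequality is NOT satisfied.
A prefix code with these lengths CANNOT exist.

Kraft sum = 1.90625. Not satisfied.


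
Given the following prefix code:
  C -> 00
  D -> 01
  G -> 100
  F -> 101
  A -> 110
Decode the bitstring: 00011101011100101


Decoding step by step:
Bits 00 -> C
Bits 01 -> D
Bits 110 -> A
Bits 101 -> F
Bits 110 -> A
Bits 01 -> D
Bits 01 -> D


Decoded message: CDAFADD


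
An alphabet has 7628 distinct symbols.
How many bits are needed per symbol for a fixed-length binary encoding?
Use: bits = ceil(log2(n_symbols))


log2(7628) = 12.8971
Bracket: 2^12 = 4096 < 7628 <= 2^13 = 8192
So ceil(log2(7628)) = 13

bits = ceil(log2(7628)) = ceil(12.8971) = 13 bits


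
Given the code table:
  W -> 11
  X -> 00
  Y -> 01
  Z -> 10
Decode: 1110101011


Decoding:
11 -> W
10 -> Z
10 -> Z
10 -> Z
11 -> W


Result: WZZZW


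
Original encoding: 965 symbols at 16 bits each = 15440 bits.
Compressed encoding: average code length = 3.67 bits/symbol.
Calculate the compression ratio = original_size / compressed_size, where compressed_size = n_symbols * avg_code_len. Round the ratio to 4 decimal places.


original_size = n_symbols * orig_bits = 965 * 16 = 15440 bits
compressed_size = n_symbols * avg_code_len = 965 * 3.67 = 3541.55 bits
ratio = original_size / compressed_size = 15440 / 3541.55 = 4.3597

Compression ratio = 4.3597


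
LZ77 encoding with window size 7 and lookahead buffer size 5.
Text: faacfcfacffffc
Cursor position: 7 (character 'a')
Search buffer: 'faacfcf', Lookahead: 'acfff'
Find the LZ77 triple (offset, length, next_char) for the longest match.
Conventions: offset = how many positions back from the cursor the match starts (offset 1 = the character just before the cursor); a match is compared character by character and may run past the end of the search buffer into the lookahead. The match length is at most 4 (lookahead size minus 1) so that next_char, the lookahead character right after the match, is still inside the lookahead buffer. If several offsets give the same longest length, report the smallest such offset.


Try each offset into the search buffer:
  offset=1 (pos 6, char 'f'): match length 0
  offset=2 (pos 5, char 'c'): match length 0
  offset=3 (pos 4, char 'f'): match length 0
  offset=4 (pos 3, char 'c'): match length 0
  offset=5 (pos 2, char 'a'): match length 3
  offset=6 (pos 1, char 'a'): match length 1
  offset=7 (pos 0, char 'f'): match length 0
Longest match has length 3 at offset 5.
next_char = character at position 7 + 3 = 10 -> 'f'

Best match: offset=5, length=3 (matching 'acf' starting at position 2)
LZ77 triple: (5, 3, 'f')


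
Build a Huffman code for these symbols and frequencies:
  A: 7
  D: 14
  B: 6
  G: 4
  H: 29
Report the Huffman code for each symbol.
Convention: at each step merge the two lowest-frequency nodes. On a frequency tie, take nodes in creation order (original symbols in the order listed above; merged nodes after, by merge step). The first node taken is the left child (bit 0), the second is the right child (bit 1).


Huffman tree construction:
Step 1: Merge G(4) + B(6) = 10
Step 2: Merge A(7) + (G+B)(10) = 17
Step 3: Merge D(14) + (A+(G+B))(17) = 31
Step 4: Merge H(29) + (D+(A+(G+B)))(31) = 60
Read each symbol's code off the tree from the root (left child = 0, right child = 1).

Codes:
  A: 110 (length 3)
  D: 10 (length 2)
  B: 1111 (length 4)
  G: 1110 (length 4)
  H: 0 (length 1)
Average code length: 118/60 = 1.9667 bits/symbol


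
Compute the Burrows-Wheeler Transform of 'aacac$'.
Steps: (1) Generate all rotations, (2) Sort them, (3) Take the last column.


Rotations (sorted):
  0: $aacac -> last char: c
  1: aacac$ -> last char: $
  2: ac$aac -> last char: c
  3: acac$a -> last char: a
  4: c$aaca -> last char: a
  5: cac$aa -> last char: a


BWT = c$caaa


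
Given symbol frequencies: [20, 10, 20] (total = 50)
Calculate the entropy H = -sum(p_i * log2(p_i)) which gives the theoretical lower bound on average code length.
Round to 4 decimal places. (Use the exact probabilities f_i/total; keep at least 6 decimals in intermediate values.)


Per-symbol terms -p_i * log2(p_i) with p_i = f_i/50:
  p = 20/50 = 0.400000: log2(p) = -1.321928, -p*log2(p) = 0.528771
  p = 10/50 = 0.200000: log2(p) = -2.321928, -p*log2(p) = 0.464386
  p = 20/50 = 0.400000: log2(p) = -1.321928, -p*log2(p) = 0.528771
H = 0.528771 + 0.464386 + 0.528771 = 1.521928

H = 1.5219 bits/symbol


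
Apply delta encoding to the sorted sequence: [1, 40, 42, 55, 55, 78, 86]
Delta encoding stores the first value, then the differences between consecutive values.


First value: 1
Deltas:
  40 - 1 = 39
  42 - 40 = 2
  55 - 42 = 13
  55 - 55 = 0
  78 - 55 = 23
  86 - 78 = 8


Delta encoded: [1, 39, 2, 13, 0, 23, 8]


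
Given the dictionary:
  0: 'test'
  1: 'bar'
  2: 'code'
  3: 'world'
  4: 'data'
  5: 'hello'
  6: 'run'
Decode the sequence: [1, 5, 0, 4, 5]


Look up each index in the dictionary:
  1 -> 'bar'
  5 -> 'hello'
  0 -> 'test'
  4 -> 'data'
  5 -> 'hello'

Decoded: "bar hello test data hello"


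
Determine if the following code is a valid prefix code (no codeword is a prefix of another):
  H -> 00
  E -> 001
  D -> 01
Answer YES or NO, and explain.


Checking each pair (does one codeword prefix another?):
  H='00' vs E='001': prefix -- VIOLATION

NO -- this is NOT a valid prefix code. H (00) is a prefix of E (001).


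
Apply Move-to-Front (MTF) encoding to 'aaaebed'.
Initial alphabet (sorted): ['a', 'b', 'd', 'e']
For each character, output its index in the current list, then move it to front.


MTF encoding:
'a': index 0 in ['a', 'b', 'd', 'e'] -> ['a', 'b', 'd', 'e']
'a': index 0 in ['a', 'b', 'd', 'e'] -> ['a', 'b', 'd', 'e']
'a': index 0 in ['a', 'b', 'd', 'e'] -> ['a', 'b', 'd', 'e']
'e': index 3 in ['a', 'b', 'd', 'e'] -> ['e', 'a', 'b', 'd']
'b': index 2 in ['e', 'a', 'b', 'd'] -> ['b', 'e', 'a', 'd']
'e': index 1 in ['b', 'e', 'a', 'd'] -> ['e', 'b', 'a', 'd']
'd': index 3 in ['e', 'b', 'a', 'd'] -> ['d', 'e', 'b', 'a']


Output: [0, 0, 0, 3, 2, 1, 3]


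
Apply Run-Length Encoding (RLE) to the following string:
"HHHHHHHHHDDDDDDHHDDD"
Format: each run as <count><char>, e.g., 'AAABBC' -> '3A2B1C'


Scanning runs left to right:
  i=0: run of 'H' x 9 -> '9H'
  i=9: run of 'D' x 6 -> '6D'
  i=15: run of 'H' x 2 -> '2H'
  i=17: run of 'D' x 3 -> '3D'

RLE = 9H6D2H3D


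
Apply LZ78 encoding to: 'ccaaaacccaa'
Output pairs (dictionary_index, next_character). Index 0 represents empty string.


LZ78 encoding steps:
Dictionary: {0: ''}
Step 1: w='' (idx 0), next='c' -> output (0, 'c'), add 'c' as idx 1
Step 2: w='c' (idx 1), next='a' -> output (1, 'a'), add 'ca' as idx 2
Step 3: w='' (idx 0), next='a' -> output (0, 'a'), add 'a' as idx 3
Step 4: w='a' (idx 3), next='a' -> output (3, 'a'), add 'aa' as idx 4
Step 5: w='c' (idx 1), next='c' -> output (1, 'c'), add 'cc' as idx 5
Step 6: w='ca' (idx 2), next='a' -> output (2, 'a'), add 'caa' as idx 6


Encoded: [(0, 'c'), (1, 'a'), (0, 'a'), (3, 'a'), (1, 'c'), (2, 'a')]


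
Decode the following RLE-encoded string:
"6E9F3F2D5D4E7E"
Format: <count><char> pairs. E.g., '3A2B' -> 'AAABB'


Expanding each <count><char> pair:
  6E -> 'EEEEEE'
  9F -> 'FFFFFFFFF'
  3F -> 'FFF'
  2D -> 'DD'
  5D -> 'DDDDD'
  4E -> 'EEEE'
  7E -> 'EEEEEEE'

Decoded = EEEEEEFFFFFFFFFFFFDDDDDDDEEEEEEEEEEE


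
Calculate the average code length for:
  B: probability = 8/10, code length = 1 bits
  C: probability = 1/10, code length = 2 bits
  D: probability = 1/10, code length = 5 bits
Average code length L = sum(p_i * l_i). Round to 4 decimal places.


Weighted contributions p_i * l_i:
  B: (8/10) * 1 = 8/10
  C: (1/10) * 2 = 2/10
  D: (1/10) * 5 = 5/10
Sum = (8 + 2 + 5)/10 = 15/10

L = 15/10 = 1.5000 bits/symbol


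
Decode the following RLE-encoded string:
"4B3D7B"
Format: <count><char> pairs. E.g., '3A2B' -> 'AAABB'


Expanding each <count><char> pair:
  4B -> 'BBBB'
  3D -> 'DDD'
  7B -> 'BBBBBBB'

Decoded = BBBBDDDBBBBBBB


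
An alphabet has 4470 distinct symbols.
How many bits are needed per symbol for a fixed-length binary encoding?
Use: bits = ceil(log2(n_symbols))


log2(4470) = 12.1261
Bracket: 2^12 = 4096 < 4470 <= 2^13 = 8192
So ceil(log2(4470)) = 13

bits = ceil(log2(4470)) = ceil(12.1261) = 13 bits


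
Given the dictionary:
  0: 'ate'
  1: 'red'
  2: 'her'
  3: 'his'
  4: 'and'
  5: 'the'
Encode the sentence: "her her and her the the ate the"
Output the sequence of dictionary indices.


Look up each word in the dictionary:
  'her' -> 2
  'her' -> 2
  'and' -> 4
  'her' -> 2
  'the' -> 5
  'the' -> 5
  'ate' -> 0
  'the' -> 5

Encoded: [2, 2, 4, 2, 5, 5, 0, 5]


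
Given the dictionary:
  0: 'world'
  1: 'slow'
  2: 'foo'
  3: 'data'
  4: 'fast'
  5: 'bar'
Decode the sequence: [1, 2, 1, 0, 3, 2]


Look up each index in the dictionary:
  1 -> 'slow'
  2 -> 'foo'
  1 -> 'slow'
  0 -> 'world'
  3 -> 'data'
  2 -> 'foo'

Decoded: "slow foo slow world data foo"


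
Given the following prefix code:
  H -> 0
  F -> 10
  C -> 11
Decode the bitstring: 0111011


Decoding step by step:
Bits 0 -> H
Bits 11 -> C
Bits 10 -> F
Bits 11 -> C


Decoded message: HCFC


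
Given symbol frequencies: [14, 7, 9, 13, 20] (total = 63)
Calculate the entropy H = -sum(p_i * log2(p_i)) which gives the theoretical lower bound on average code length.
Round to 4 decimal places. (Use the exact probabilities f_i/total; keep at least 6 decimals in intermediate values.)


Per-symbol terms -p_i * log2(p_i) with p_i = f_i/63:
  p = 14/63 = 0.222222: log2(p) = -2.169925, -p*log2(p) = 0.482206
  p = 7/63 = 0.111111: log2(p) = -3.169925, -p*log2(p) = 0.352214
  p = 9/63 = 0.142857: log2(p) = -2.807355, -p*log2(p) = 0.401051
  p = 13/63 = 0.206349: log2(p) = -2.276840, -p*log2(p) = 0.469824
  p = 20/63 = 0.317460: log2(p) = -1.655352, -p*log2(p) = 0.525509
H = 0.482206 + 0.352214 + 0.401051 + 0.469824 + 0.525509 = 2.230804

H = 2.2308 bits/symbol


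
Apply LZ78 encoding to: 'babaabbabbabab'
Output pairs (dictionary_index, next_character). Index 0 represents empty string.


LZ78 encoding steps:
Dictionary: {0: ''}
Step 1: w='' (idx 0), next='b' -> output (0, 'b'), add 'b' as idx 1
Step 2: w='' (idx 0), next='a' -> output (0, 'a'), add 'a' as idx 2
Step 3: w='b' (idx 1), next='a' -> output (1, 'a'), add 'ba' as idx 3
Step 4: w='a' (idx 2), next='b' -> output (2, 'b'), add 'ab' as idx 4
Step 5: w='ba' (idx 3), next='b' -> output (3, 'b'), add 'bab' as idx 5
Step 6: w='bab' (idx 5), next='a' -> output (5, 'a'), add 'baba' as idx 6
Step 7: w='b' (idx 1), end of input -> output (1, '')


Encoded: [(0, 'b'), (0, 'a'), (1, 'a'), (2, 'b'), (3, 'b'), (5, 'a'), (1, '')]


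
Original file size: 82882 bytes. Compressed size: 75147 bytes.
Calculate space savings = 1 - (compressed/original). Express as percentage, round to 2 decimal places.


ratio = compressed/original = 75147/82882 = 0.906675
savings = 1 - ratio = 1 - 0.906675 = 0.093325
as a percentage: 0.093325 * 100 = 9.33%

Space savings = 1 - 75147/82882 = 9.33%


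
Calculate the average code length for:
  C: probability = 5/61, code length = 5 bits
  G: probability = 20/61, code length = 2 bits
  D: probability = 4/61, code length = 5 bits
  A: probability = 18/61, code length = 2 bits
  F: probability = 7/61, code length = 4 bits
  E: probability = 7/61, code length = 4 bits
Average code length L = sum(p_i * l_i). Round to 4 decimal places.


Weighted contributions p_i * l_i:
  C: (5/61) * 5 = 25/61
  G: (20/61) * 2 = 40/61
  D: (4/61) * 5 = 20/61
  A: (18/61) * 2 = 36/61
  F: (7/61) * 4 = 28/61
  E: (7/61) * 4 = 28/61
Sum = (25 + 40 + 20 + 36 + 28 + 28)/61 = 177/61

L = 177/61 = 2.9016 bits/symbol


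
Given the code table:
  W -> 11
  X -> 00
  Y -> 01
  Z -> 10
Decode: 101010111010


Decoding:
10 -> Z
10 -> Z
10 -> Z
11 -> W
10 -> Z
10 -> Z


Result: ZZZWZZ


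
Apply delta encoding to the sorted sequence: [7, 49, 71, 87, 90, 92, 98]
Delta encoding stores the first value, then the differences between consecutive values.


First value: 7
Deltas:
  49 - 7 = 42
  71 - 49 = 22
  87 - 71 = 16
  90 - 87 = 3
  92 - 90 = 2
  98 - 92 = 6


Delta encoded: [7, 42, 22, 16, 3, 2, 6]


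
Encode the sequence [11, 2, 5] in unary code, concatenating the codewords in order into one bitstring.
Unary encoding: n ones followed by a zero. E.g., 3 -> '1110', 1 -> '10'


Encode each number as n ones followed by a terminating 0:
  11 -> 111111111110 (12 bits)
  2 -> 110 (3 bits)
  5 -> 111110 (6 bits)
Total length = 12 + 3 + 6 = 21 bits.

Unary([11, 2, 5]) = 111111111110110111110 (21 bits)


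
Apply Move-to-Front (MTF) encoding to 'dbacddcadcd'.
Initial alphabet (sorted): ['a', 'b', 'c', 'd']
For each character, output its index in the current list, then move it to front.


MTF encoding:
'd': index 3 in ['a', 'b', 'c', 'd'] -> ['d', 'a', 'b', 'c']
'b': index 2 in ['d', 'a', 'b', 'c'] -> ['b', 'd', 'a', 'c']
'a': index 2 in ['b', 'd', 'a', 'c'] -> ['a', 'b', 'd', 'c']
'c': index 3 in ['a', 'b', 'd', 'c'] -> ['c', 'a', 'b', 'd']
'd': index 3 in ['c', 'a', 'b', 'd'] -> ['d', 'c', 'a', 'b']
'd': index 0 in ['d', 'c', 'a', 'b'] -> ['d', 'c', 'a', 'b']
'c': index 1 in ['d', 'c', 'a', 'b'] -> ['c', 'd', 'a', 'b']
'a': index 2 in ['c', 'd', 'a', 'b'] -> ['a', 'c', 'd', 'b']
'd': index 2 in ['a', 'c', 'd', 'b'] -> ['d', 'a', 'c', 'b']
'c': index 2 in ['d', 'a', 'c', 'b'] -> ['c', 'd', 'a', 'b']
'd': index 1 in ['c', 'd', 'a', 'b'] -> ['d', 'c', 'a', 'b']


Output: [3, 2, 2, 3, 3, 0, 1, 2, 2, 2, 1]


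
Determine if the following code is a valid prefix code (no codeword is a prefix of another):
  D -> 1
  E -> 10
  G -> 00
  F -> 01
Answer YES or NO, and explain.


Checking each pair (does one codeword prefix another?):
  D='1' vs E='10': prefix -- VIOLATION

NO -- this is NOT a valid prefix code. D (1) is a prefix of E (10).


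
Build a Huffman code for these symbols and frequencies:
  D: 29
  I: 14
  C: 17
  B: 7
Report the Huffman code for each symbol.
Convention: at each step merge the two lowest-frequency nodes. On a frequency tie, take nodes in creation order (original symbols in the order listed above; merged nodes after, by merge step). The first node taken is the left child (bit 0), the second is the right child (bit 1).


Huffman tree construction:
Step 1: Merge B(7) + I(14) = 21
Step 2: Merge C(17) + (B+I)(21) = 38
Step 3: Merge D(29) + (C+(B+I))(38) = 67
Read each symbol's code off the tree from the root (left child = 0, right child = 1).

Codes:
  D: 0 (length 1)
  I: 111 (length 3)
  C: 10 (length 2)
  B: 110 (length 3)
Average code length: 126/67 = 1.8806 bits/symbol


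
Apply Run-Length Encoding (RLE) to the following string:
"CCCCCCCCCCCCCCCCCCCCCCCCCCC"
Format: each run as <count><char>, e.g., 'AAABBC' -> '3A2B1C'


Scanning runs left to right:
  i=0: run of 'C' x 27 -> '27C'

RLE = 27C


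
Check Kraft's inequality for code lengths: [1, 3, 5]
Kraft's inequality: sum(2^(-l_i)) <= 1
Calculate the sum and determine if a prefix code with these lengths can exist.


Sum = 2^(-1) + 2^(-3) + 2^(-5)
    = 0.5 + 0.125 + 0.03125
    = 21/32 = 0.65625
Since 0.65625 <= 1, Kraft's inequality IS satisfied.
A prefix code with these lengths CAN exist.

Kraft sum = 0.65625. Satisfied.


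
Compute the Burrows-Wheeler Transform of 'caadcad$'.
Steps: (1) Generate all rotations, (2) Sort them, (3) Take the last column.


Rotations (sorted):
  0: $caadcad -> last char: d
  1: aadcad$c -> last char: c
  2: ad$caadc -> last char: c
  3: adcad$ca -> last char: a
  4: caadcad$ -> last char: $
  5: cad$caad -> last char: d
  6: d$caadca -> last char: a
  7: dcad$caa -> last char: a


BWT = dcca$daa


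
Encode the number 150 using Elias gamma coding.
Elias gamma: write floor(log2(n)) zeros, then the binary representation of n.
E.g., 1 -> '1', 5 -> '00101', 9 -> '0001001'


num_bits = floor(log2(150)) + 1 = 8
leading_zeros = num_bits - 1 = 7
binary(150) = 10010110

Elias gamma(150) = '0000000' + '10010110' = 000000010010110 (15 bits)


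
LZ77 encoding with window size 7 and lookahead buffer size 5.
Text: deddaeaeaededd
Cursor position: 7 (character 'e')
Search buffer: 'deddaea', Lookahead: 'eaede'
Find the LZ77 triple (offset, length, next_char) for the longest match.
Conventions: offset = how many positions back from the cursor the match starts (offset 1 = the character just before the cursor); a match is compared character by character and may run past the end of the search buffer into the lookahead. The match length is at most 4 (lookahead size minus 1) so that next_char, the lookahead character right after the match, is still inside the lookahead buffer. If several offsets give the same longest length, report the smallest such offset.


Try each offset into the search buffer:
  offset=1 (pos 6, char 'a'): match length 0
  offset=2 (pos 5, char 'e'): match length 3
  offset=3 (pos 4, char 'a'): match length 0
  offset=4 (pos 3, char 'd'): match length 0
  offset=5 (pos 2, char 'd'): match length 0
  offset=6 (pos 1, char 'e'): match length 1
  offset=7 (pos 0, char 'd'): match length 0
Longest match has length 3 at offset 2.
next_char = character at position 7 + 3 = 10 -> 'd'

Best match: offset=2, length=3 (matching 'eae' starting at position 5)
LZ77 triple: (2, 3, 'd')


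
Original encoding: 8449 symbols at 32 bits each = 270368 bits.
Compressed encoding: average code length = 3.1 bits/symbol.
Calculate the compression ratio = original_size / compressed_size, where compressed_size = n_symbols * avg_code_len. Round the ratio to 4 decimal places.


original_size = n_symbols * orig_bits = 8449 * 32 = 270368 bits
compressed_size = n_symbols * avg_code_len = 8449 * 3.1 = 26191.9 bits
ratio = original_size / compressed_size = 270368 / 26191.9 = 10.3226

Compression ratio = 10.3226
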